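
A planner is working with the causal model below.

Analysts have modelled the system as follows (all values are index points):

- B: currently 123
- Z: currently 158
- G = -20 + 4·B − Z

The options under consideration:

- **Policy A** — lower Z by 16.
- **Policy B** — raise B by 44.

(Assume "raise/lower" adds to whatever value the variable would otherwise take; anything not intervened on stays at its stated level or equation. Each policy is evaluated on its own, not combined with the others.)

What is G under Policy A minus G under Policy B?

Policy A (Z − 16):
  B = 123
  Z = 158 − 16 = 142
  G = -20 + 4·123 − 142 = 330
Policy B (B + 44):
  B = 123 + 44 = 167
  Z = 158
  G = -20 + 4·167 − 158 = 490
G: 330 − 490 = -160

-160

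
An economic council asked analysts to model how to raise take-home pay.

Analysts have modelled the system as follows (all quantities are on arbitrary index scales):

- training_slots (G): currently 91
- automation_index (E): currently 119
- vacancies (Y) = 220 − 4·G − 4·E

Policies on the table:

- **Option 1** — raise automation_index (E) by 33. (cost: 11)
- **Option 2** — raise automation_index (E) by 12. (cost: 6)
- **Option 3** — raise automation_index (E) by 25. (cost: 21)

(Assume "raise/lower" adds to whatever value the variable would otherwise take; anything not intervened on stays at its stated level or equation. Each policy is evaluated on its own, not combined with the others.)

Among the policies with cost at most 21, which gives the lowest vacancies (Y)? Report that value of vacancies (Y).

-752

Option 1 (E + 33):
  G = 91
  E = 119 + 33 = 152
  Y = 220 − 4·91 − 4·152 = -752
Option 2 (E + 12):
  G = 91
  E = 119 + 12 = 131
  Y = 220 − 4·91 − 4·131 = -668
Option 3 (E + 25):
  G = 91
  E = 119 + 25 = 144
  Y = 220 − 4·91 − 4·144 = -720
Comparing — Option 1: Y=-752, Option 2: Y=-668, Option 3: Y=-720. Lowest is -752 (Option 1).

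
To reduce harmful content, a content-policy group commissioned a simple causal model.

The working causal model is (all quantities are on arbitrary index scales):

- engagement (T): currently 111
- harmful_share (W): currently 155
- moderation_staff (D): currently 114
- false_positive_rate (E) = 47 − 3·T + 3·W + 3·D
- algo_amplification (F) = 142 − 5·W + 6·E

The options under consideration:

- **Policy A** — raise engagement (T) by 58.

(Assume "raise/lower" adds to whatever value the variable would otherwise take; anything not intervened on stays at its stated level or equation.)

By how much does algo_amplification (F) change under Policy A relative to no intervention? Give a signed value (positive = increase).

Baseline:
  T = 111
  W = 155
  D = 114
  E = 47 − 3·111 + 3·155 + 3·114 = 521
  F = 142 − 5·155 + 6·521 = 2493
Policy A (T + 58):
  T = 111 + 58 = 169
  W = 155
  D = 114
  E = 47 − 3·169 + 3·155 + 3·114 = 347
  F = 142 − 5·155 + 6·347 = 1449
Change in F: 1449 − 2493 = -1044

-1044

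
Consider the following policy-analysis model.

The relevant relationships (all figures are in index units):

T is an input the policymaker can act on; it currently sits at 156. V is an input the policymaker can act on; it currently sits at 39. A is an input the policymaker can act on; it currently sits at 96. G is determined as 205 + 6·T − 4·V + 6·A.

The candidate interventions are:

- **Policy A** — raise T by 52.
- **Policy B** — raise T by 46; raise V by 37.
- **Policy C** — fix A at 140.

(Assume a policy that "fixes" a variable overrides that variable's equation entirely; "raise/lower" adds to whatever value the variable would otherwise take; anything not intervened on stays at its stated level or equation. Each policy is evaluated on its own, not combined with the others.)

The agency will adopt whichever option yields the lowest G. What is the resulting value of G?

Policy A (T + 52):
  T = 156 + 52 = 208
  V = 39
  A = 96
  G = 205 + 6·208 − 4·39 + 6·96 = 1873
Policy B (T + 46, V + 37):
  T = 156 + 46 = 202
  V = 39 + 37 = 76
  A = 96
  G = 205 + 6·202 − 4·76 + 6·96 = 1689
Policy C (A := 140):
  T = 156
  V = 39
  A = 140
  G = 205 + 6·156 − 4·39 + 6·140 = 1825
Comparing — Policy A: G=1873, Policy B: G=1689, Policy C: G=1825. Lowest is 1689 (Policy B).

1689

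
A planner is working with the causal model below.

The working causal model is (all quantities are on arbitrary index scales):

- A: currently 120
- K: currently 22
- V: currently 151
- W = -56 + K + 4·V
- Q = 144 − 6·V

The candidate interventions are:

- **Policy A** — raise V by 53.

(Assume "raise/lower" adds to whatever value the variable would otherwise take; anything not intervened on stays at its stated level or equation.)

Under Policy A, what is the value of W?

Policy A (V + 53):
  K = 22
  V = 151 + 53 = 204
  W = -56 + 22 + 4·204 = 782

782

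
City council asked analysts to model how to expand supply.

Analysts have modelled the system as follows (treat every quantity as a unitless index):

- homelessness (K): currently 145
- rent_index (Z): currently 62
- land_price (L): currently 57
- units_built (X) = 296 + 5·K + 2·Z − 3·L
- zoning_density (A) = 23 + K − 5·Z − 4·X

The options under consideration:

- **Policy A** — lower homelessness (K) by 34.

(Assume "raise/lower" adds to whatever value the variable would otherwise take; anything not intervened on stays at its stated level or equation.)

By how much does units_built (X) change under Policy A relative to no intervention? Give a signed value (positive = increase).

Baseline:
  K = 145
  Z = 62
  L = 57
  X = 296 + 5·145 + 2·62 − 3·57 = 974
Policy A (K − 34):
  K = 145 − 34 = 111
  Z = 62
  L = 57
  X = 296 + 5·111 + 2·62 − 3·57 = 804
Change in X: 804 − 974 = -170

-170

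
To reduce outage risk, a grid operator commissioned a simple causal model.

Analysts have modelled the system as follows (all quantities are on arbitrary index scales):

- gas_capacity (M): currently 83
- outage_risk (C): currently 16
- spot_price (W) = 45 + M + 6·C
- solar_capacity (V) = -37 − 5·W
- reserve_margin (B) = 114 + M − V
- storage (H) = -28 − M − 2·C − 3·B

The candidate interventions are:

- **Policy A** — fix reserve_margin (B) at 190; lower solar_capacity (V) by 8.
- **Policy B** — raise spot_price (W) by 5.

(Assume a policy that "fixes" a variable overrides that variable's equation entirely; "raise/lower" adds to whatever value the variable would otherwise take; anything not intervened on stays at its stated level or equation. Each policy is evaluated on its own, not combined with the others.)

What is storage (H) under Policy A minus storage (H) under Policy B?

Policy A (B := 190, V − 8):
  M = 83
  C = 16
  W = 45 + 83 + 6·16 = 224
  V = -37 − 5·224 (−8 from intervention) = -1165
  B = 190
  H = -28 − 83 − 2·16 − 3·190 = -713
Policy B (W + 5):
  M = 83
  C = 16
  W = 45 + 83 + 6·16 (+5 from intervention) = 229
  V = -37 − 5·229 = -1182
  B = 114 + 83 − (-1182) = 1379
  H = -28 − 83 − 2·16 − 3·1379 = -4280
H: -713 − (-4280) = 3567

3567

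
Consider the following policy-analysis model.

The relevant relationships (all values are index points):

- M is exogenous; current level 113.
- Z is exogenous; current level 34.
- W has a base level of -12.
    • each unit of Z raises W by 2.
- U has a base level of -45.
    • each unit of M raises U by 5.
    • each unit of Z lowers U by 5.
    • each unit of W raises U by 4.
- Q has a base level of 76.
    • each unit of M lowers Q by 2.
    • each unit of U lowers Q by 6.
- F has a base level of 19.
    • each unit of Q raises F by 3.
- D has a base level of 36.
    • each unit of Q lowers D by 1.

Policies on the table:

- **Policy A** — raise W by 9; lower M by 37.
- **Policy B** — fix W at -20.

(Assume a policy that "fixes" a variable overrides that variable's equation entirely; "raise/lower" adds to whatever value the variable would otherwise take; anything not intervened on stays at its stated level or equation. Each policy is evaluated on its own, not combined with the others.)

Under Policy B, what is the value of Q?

-1770

Policy B (W := -20):
  M = 113
  Z = 34
  W = -20
  U = -45 + 5·113 − 5·34 + 4·(-20) = 270
  Q = 76 − 2·113 − 6·270 = -1770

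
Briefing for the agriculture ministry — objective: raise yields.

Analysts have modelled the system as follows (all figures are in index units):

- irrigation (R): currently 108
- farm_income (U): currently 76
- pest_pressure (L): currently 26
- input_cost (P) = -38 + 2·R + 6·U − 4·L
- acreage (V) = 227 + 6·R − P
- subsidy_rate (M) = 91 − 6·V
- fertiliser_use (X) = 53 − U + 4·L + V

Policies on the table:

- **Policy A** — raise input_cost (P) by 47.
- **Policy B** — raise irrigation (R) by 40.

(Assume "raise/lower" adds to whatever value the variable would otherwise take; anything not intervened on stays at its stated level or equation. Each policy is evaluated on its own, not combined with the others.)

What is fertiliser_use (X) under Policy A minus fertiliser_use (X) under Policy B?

Policy A (P + 47):
  R = 108
  U = 76
  L = 26
  P = -38 + 2·108 + 6·76 − 4·26 (+47 from intervention) = 577
  V = 227 + 6·108 − 577 = 298
  X = 53 − 76 + 4·26 + 298 = 379
Policy B (R + 40):
  R = 108 + 40 = 148
  U = 76
  L = 26
  P = -38 + 2·148 + 6·76 − 4·26 = 610
  V = 227 + 6·148 − 610 = 505
  X = 53 − 76 + 4·26 + 505 = 586
X: 379 − 586 = -207

-207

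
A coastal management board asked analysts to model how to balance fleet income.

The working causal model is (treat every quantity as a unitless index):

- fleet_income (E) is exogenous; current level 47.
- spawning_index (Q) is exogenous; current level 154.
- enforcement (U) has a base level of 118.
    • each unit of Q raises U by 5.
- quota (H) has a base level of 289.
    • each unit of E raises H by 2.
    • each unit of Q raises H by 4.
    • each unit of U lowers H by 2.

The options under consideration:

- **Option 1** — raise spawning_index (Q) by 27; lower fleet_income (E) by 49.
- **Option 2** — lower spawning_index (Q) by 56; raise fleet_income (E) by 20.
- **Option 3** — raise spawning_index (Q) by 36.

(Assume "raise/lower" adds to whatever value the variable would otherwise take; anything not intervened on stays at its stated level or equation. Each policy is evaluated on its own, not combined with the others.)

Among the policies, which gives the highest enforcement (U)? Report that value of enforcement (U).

Option 1 (Q + 27, E − 49):
  Q = 154 + 27 = 181
  U = 118 + 5·181 = 1023
Option 2 (Q − 56, E + 20):
  Q = 154 − 56 = 98
  U = 118 + 5·98 = 608
Option 3 (Q + 36):
  Q = 154 + 36 = 190
  U = 118 + 5·190 = 1068
Comparing — Option 1: U=1023, Option 2: U=608, Option 3: U=1068. Highest is 1068 (Option 3).

1068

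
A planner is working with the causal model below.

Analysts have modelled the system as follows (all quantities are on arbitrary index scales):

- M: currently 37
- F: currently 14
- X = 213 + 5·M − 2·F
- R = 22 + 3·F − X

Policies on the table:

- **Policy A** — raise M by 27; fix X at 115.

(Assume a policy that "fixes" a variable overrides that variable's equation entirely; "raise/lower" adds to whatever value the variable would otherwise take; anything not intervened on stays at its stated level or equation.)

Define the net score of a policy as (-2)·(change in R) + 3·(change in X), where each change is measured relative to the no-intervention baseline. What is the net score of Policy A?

-1275

Baseline:
  M = 37
  F = 14
  X = 213 + 5·37 − 2·14 = 370
  R = 22 + 3·14 − 370 = -306
Policy A (M + 27, X := 115):
  M = 37 + 27 = 64
  F = 14
  X = 115
  R = 22 + 3·14 − 115 = -51
ΔR = -51 − (-306) = 255; ΔX = 115 − 370 = -255
Score = (-2)·255 + 3·(-255) = -1275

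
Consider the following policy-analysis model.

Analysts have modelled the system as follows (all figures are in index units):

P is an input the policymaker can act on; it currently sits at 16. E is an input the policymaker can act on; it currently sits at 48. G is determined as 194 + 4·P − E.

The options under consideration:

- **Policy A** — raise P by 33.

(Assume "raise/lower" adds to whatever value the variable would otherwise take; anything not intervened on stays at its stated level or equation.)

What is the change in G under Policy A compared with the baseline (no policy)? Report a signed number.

Baseline:
  P = 16
  E = 48
  G = 194 + 4·16 − 48 = 210
Policy A (P + 33):
  P = 16 + 33 = 49
  E = 48
  G = 194 + 4·49 − 48 = 342
Change in G: 342 − 210 = 132

132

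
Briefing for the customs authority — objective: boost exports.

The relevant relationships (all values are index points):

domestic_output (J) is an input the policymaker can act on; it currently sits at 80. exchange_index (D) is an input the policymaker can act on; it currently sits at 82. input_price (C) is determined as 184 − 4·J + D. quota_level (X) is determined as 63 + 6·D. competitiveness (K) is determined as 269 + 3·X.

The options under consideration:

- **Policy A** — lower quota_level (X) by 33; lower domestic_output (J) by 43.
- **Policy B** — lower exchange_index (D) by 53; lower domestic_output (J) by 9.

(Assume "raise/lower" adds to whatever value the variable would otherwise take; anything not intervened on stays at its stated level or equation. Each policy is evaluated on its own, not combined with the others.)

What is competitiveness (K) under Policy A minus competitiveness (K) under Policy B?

855

Policy A (X − 33, J − 43):
  D = 82
  X = 63 + 6·82 (−33 from intervention) = 522
  K = 269 + 3·522 = 1835
Policy B (D − 53, J − 9):
  D = 82 − 53 = 29
  X = 63 + 6·29 = 237
  K = 269 + 3·237 = 980
K: 1835 − 980 = 855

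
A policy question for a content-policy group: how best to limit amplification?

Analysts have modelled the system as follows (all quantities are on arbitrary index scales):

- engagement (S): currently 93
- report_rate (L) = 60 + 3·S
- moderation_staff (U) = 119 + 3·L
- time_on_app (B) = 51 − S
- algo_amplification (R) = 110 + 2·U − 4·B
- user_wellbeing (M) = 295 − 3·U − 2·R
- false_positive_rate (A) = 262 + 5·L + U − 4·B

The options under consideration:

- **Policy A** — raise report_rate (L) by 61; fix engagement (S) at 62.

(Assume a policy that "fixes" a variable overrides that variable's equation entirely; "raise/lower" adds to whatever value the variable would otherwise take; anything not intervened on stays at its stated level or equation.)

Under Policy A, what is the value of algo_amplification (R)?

Policy A (L + 61, S := 62):
  S = 62
  L = 60 + 3·62 (+61 from intervention) = 307
  U = 119 + 3·307 = 1040
  B = 51 − 62 = -11
  R = 110 + 2·1040 − 4·(-11) = 2234

2234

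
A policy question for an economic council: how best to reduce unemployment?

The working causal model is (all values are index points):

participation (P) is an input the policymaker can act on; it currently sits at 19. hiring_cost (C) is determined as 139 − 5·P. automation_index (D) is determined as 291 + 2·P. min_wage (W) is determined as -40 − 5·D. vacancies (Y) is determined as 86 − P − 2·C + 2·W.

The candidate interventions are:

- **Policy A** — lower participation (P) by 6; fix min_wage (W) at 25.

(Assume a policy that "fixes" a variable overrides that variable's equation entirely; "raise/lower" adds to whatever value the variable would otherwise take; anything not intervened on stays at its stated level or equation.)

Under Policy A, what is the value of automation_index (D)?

317

Policy A (P − 6, W := 25):
  P = 19 − 6 = 13
  D = 291 + 2·13 = 317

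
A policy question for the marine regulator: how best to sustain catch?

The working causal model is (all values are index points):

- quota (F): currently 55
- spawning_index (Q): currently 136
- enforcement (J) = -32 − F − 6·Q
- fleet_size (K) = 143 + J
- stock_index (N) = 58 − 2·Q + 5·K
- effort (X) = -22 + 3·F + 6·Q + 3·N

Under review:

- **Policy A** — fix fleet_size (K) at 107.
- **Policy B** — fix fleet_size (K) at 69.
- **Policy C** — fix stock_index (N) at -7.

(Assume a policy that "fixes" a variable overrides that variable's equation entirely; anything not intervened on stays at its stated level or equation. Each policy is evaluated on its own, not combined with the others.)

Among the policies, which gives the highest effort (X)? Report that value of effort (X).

Policy A (K := 107):
  F = 55
  Q = 136
  J = -32 − 55 − 6·136 = -903
  K = 107
  N = 58 − 2·136 + 5·107 = 321
  X = -22 + 3·55 + 6·136 + 3·321 = 1922
Policy B (K := 69):
  F = 55
  Q = 136
  J = -32 − 55 − 6·136 = -903
  K = 69
  N = 58 − 2·136 + 5·69 = 131
  X = -22 + 3·55 + 6·136 + 3·131 = 1352
Policy C (N := -7):
  F = 55
  Q = 136
  J = -32 − 55 − 6·136 = -903
  K = 143 + (-903) = -760
  N = -7
  X = -22 + 3·55 + 6·136 + 3·(-7) = 938
Comparing — Policy A: X=1922, Policy B: X=1352, Policy C: X=938. Highest is 1922 (Policy A).

1922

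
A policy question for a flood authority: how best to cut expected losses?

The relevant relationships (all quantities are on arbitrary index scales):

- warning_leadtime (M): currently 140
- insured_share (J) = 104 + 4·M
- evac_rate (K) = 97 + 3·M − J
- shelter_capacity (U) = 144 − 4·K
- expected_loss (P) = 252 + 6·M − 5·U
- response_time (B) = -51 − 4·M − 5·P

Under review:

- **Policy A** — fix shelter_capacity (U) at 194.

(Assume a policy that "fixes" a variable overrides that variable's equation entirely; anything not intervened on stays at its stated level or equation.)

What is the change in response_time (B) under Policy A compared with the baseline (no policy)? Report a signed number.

Baseline:
  M = 140
  J = 104 + 4·140 = 664
  K = 97 + 3·140 − 664 = -147
  U = 144 − 4·(-147) = 732
  P = 252 + 6·140 − 5·732 = -2568
  B = -51 − 4·140 − 5·(-2568) = 12229
Policy A (U := 194):
  M = 140
  J = 104 + 4·140 = 664
  K = 97 + 3·140 − 664 = -147
  U = 194
  P = 252 + 6·140 − 5·194 = 122
  B = -51 − 4·140 − 5·122 = -1221
Change in B: -1221 − 12229 = -13450

-13450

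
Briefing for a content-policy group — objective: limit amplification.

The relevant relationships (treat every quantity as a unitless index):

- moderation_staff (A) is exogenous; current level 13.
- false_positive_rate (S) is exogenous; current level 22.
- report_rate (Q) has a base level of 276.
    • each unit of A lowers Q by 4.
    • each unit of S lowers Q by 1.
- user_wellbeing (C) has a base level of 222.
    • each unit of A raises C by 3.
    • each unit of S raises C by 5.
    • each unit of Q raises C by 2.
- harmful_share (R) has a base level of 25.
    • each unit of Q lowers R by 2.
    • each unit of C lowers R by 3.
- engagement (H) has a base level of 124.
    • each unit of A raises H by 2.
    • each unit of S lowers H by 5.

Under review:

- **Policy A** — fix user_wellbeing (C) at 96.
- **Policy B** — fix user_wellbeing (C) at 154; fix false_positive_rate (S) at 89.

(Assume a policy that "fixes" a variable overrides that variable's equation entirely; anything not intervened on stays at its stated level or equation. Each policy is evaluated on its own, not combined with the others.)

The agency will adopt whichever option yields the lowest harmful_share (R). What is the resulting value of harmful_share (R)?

Policy A (C := 96):
  A = 13
  S = 22
  Q = 276 − 4·13 − 22 = 202
  C = 96
  R = 25 − 2·202 − 3·96 = -667
Policy B (C := 154, S := 89):
  A = 13
  S = 89
  Q = 276 − 4·13 − 89 = 135
  C = 154
  R = 25 − 2·135 − 3·154 = -707
Comparing — Policy A: R=-667, Policy B: R=-707. Lowest is -707 (Policy B).

-707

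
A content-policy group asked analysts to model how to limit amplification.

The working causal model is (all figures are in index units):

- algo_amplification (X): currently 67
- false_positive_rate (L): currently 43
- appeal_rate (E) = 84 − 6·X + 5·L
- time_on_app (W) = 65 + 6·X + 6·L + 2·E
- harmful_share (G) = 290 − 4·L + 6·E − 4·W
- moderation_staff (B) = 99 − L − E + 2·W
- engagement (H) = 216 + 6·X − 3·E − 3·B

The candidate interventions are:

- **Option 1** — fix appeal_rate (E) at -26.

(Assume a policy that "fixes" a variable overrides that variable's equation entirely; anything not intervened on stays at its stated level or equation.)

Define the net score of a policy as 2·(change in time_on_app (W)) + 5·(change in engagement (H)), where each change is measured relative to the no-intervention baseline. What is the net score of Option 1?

Baseline:
  X = 67
  L = 43
  E = 84 − 6·67 + 5·43 = -103
  W = 65 + 6·67 + 6·43 + 2·(-103) = 519
  B = 99 − 43 − (-103) + 2·519 = 1197
  H = 216 + 6·67 − 3·(-103) − 3·1197 = -2664
Option 1 (E := -26):
  X = 67
  L = 43
  E = -26
  W = 65 + 6·67 + 6·43 + 2·(-26) = 673
  B = 99 − 43 − (-26) + 2·673 = 1428
  H = 216 + 6·67 − 3·(-26) − 3·1428 = -3588
ΔW = 673 − 519 = 154; ΔH = -3588 − (-2664) = -924
Score = 2·154 + 5·(-924) = -4312

-4312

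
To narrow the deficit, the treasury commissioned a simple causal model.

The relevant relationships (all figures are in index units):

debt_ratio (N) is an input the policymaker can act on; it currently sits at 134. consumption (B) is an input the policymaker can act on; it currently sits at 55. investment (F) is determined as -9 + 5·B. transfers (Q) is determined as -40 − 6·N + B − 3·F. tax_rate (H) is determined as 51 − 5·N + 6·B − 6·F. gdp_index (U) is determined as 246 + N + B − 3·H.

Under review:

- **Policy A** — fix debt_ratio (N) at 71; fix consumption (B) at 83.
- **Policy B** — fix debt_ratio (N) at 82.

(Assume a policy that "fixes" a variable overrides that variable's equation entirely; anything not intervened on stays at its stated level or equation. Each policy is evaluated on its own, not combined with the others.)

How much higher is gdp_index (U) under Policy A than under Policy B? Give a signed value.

Policy A (N := 71, B := 83):
  N = 71
  B = 83
  F = -9 + 5·83 = 406
  H = 51 − 5·71 + 6·83 − 6·406 = -2242
  U = 246 + 71 + 83 − 3·(-2242) = 7126
Policy B (N := 82):
  N = 82
  B = 55
  F = -9 + 5·55 = 266
  H = 51 − 5·82 + 6·55 − 6·266 = -1625
  U = 246 + 82 + 55 − 3·(-1625) = 5258
U: 7126 − 5258 = 1868

1868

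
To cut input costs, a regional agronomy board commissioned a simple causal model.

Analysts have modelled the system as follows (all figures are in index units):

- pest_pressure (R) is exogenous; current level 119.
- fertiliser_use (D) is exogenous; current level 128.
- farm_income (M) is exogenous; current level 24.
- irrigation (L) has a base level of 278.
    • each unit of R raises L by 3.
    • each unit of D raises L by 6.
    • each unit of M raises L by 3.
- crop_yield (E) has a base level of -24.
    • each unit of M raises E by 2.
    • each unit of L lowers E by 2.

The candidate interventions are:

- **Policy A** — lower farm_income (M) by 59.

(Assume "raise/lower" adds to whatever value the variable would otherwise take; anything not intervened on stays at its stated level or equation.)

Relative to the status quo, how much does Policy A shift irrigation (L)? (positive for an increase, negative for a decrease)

-177

Baseline:
  R = 119
  D = 128
  M = 24
  L = 278 + 3·119 + 6·128 + 3·24 = 1475
Policy A (M − 59):
  R = 119
  D = 128
  M = 24 − 59 = -35
  L = 278 + 3·119 + 6·128 + 3·(-35) = 1298
Change in L: 1298 − 1475 = -177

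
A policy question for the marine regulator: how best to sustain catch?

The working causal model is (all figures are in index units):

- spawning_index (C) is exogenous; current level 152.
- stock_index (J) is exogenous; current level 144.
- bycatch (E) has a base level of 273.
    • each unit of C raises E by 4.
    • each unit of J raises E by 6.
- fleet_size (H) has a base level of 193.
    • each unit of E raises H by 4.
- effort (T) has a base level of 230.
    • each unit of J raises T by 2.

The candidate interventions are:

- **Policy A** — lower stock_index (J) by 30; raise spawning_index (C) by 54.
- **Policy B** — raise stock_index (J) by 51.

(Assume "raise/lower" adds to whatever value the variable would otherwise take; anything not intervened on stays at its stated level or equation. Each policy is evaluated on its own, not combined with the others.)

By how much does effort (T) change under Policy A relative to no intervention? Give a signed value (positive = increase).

Baseline:
  J = 144
  T = 230 + 2·144 = 518
Policy A (J − 30, C + 54):
  J = 144 − 30 = 114
  T = 230 + 2·114 = 458
Change in T: 458 − 518 = -60

-60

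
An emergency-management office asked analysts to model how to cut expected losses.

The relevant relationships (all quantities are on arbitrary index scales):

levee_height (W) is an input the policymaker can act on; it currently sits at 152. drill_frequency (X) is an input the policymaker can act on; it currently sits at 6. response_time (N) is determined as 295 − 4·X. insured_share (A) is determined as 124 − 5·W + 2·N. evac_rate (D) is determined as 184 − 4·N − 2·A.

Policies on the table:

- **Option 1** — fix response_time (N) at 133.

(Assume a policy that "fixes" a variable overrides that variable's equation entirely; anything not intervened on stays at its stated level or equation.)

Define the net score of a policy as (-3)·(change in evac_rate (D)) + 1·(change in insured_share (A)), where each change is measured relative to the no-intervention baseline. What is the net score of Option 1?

-3588

Baseline:
  W = 152
  X = 6
  N = 295 − 4·6 = 271
  A = 124 − 5·152 + 2·271 = -94
  D = 184 − 4·271 − 2·(-94) = -712
Option 1 (N := 133):
  W = 152
  X = 6
  N = 133
  A = 124 − 5·152 + 2·133 = -370
  D = 184 − 4·133 − 2·(-370) = 392
ΔD = 392 − (-712) = 1104; ΔA = -370 − (-94) = -276
Score = (-3)·1104 + 1·(-276) = -3588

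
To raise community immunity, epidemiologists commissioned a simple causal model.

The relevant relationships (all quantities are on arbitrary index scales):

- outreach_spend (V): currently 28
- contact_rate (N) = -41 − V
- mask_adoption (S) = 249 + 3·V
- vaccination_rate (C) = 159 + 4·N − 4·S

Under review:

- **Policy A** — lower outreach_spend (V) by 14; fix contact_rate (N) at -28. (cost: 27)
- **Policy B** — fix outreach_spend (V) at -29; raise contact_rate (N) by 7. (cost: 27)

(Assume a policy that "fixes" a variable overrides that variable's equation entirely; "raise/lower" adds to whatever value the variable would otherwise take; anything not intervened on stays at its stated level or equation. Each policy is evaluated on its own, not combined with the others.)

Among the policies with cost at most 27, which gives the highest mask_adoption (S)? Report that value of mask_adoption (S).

Policy A (V − 14, N := -28):
  V = 28 − 14 = 14
  S = 249 + 3·14 = 291
Policy B (V := -29, N + 7):
  V = -29
  S = 249 + 3·(-29) = 162
Comparing — Policy A: S=291, Policy B: S=162. Highest is 291 (Policy A).

291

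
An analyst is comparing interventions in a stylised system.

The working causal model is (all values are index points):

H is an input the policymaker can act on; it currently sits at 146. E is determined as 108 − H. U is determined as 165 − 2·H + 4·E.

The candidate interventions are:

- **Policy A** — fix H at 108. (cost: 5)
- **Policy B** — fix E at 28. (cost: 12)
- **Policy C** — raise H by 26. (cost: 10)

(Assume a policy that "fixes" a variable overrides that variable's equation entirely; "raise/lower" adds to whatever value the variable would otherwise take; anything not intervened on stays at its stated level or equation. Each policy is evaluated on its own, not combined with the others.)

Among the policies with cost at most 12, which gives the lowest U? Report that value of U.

-435

Policy A (H := 108):
  H = 108
  E = 108 − 108 = 0
  U = 165 − 2·108 + 4·0 = -51
Policy B (E := 28):
  H = 146
  E = 28
  U = 165 − 2·146 + 4·28 = -15
Policy C (H + 26):
  H = 146 + 26 = 172
  E = 108 − 172 = -64
  U = 165 − 2·172 + 4·(-64) = -435
Comparing — Policy A: U=-51, Policy B: U=-15, Policy C: U=-435. Lowest is -435 (Policy C).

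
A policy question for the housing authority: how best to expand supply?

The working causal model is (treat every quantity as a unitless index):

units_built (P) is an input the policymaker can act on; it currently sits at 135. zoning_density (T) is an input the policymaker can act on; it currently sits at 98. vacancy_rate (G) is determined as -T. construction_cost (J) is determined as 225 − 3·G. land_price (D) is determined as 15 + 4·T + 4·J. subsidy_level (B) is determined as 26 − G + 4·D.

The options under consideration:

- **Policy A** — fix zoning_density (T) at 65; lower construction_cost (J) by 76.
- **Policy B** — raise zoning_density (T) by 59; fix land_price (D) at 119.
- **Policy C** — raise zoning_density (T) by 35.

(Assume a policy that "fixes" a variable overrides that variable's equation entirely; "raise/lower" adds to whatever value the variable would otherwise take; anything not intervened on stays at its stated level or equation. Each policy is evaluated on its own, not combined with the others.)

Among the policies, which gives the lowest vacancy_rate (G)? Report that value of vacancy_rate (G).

-157

Policy A (T := 65, J − 76):
  T = 65
  G = 0 − 65 = -65
Policy B (T + 59, D := 119):
  T = 98 + 59 = 157
  G = 0 − 157 = -157
Policy C (T + 35):
  T = 98 + 35 = 133
  G = 0 − 133 = -133
Comparing — Policy A: G=-65, Policy B: G=-157, Policy C: G=-133. Lowest is -157 (Policy B).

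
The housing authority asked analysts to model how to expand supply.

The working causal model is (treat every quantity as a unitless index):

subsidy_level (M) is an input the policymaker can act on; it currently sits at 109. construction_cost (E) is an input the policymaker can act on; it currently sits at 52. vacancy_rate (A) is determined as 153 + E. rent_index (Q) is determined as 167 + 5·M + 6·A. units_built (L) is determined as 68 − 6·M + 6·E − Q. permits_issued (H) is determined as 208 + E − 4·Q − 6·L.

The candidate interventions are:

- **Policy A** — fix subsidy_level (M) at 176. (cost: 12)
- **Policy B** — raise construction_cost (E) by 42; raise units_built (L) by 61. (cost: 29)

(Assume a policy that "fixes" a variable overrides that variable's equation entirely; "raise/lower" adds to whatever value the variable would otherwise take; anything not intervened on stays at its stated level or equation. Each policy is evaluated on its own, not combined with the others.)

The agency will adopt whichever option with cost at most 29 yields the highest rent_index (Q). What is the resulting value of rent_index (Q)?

Policy A (M := 176):
  M = 176
  E = 52
  A = 153 + 52 = 205
  Q = 167 + 5·176 + 6·205 = 2277
Policy B (E + 42, L + 61):
  M = 109
  E = 52 + 42 = 94
  A = 153 + 94 = 247
  Q = 167 + 5·109 + 6·247 = 2194
Comparing — Policy A: Q=2277, Policy B: Q=2194. Highest is 2277 (Policy A).

2277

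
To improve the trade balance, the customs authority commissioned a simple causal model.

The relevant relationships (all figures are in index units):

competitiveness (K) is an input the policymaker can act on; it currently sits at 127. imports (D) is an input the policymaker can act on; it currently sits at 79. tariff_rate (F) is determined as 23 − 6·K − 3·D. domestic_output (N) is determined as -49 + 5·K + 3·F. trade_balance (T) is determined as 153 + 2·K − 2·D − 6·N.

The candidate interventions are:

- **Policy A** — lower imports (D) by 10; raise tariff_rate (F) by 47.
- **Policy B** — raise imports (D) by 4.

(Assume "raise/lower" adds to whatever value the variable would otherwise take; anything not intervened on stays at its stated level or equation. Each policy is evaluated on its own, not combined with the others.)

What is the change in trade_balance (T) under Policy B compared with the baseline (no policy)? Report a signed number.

208

Baseline:
  K = 127
  D = 79
  F = 23 − 6·127 − 3·79 = -976
  N = -49 + 5·127 + 3·(-976) = -2342
  T = 153 + 2·127 − 2·79 − 6·(-2342) = 14301
Policy B (D + 4):
  K = 127
  D = 79 + 4 = 83
  F = 23 − 6·127 − 3·83 = -988
  N = -49 + 5·127 + 3·(-988) = -2378
  T = 153 + 2·127 − 2·83 − 6·(-2378) = 14509
Change in T: 14509 − 14301 = 208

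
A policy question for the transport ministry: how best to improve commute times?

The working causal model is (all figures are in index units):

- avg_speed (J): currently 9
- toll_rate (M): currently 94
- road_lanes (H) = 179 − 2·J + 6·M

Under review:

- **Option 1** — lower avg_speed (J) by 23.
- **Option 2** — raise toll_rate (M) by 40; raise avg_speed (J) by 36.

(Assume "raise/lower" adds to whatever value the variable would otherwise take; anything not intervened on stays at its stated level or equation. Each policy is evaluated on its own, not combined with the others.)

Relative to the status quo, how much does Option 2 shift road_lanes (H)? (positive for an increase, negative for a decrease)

Baseline:
  J = 9
  M = 94
  H = 179 − 2·9 + 6·94 = 725
Option 2 (M + 40, J + 36):
  J = 9 + 36 = 45
  M = 94 + 40 = 134
  H = 179 − 2·45 + 6·134 = 893
Change in H: 893 − 725 = 168

168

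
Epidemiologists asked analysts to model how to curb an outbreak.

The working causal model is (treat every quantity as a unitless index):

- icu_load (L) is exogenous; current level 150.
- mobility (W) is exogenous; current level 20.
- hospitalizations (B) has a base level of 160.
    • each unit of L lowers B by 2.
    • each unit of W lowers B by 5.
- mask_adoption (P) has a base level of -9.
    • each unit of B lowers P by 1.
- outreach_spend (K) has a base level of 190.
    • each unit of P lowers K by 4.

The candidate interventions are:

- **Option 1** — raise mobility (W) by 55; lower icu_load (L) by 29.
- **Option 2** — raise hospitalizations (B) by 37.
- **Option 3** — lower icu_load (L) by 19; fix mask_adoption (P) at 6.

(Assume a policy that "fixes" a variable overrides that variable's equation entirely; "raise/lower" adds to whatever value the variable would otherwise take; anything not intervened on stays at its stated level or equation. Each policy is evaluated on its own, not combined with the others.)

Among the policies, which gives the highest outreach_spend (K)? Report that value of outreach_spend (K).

166

Option 1 (W + 55, L − 29):
  L = 150 − 29 = 121
  W = 20 + 55 = 75
  B = 160 − 2·121 − 5·75 = -457
  P = -9 − (-457) = 448
  K = 190 − 4·448 = -1602
Option 2 (B + 37):
  L = 150
  W = 20
  B = 160 − 2·150 − 5·20 (+37 from intervention) = -203
  P = -9 − (-203) = 194
  K = 190 − 4·194 = -586
Option 3 (L − 19, P := 6):
  L = 150 − 19 = 131
  W = 20
  B = 160 − 2·131 − 5·20 = -202
  P = 6
  K = 190 − 4·6 = 166
Comparing — Option 1: K=-1602, Option 2: K=-586, Option 3: K=166. Highest is 166 (Option 3).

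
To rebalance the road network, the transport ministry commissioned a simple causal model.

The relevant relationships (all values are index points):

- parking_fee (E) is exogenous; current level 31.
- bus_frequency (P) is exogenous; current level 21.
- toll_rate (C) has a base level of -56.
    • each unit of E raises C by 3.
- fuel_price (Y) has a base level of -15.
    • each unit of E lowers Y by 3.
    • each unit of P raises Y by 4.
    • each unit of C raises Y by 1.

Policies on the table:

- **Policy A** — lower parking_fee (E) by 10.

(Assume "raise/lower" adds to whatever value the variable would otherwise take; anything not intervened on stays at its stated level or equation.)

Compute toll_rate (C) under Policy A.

7

Policy A (E − 10):
  E = 31 − 10 = 21
  C = -56 + 3·21 = 7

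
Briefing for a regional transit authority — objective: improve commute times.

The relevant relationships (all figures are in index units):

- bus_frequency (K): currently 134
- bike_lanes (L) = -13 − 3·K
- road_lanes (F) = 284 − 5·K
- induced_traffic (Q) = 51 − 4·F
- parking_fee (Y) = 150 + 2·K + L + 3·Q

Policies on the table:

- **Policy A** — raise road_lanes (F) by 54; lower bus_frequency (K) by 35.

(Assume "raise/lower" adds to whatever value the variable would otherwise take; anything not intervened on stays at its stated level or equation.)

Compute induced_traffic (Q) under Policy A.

Policy A (F + 54, K − 35):
  K = 134 − 35 = 99
  F = 284 − 5·99 (+54 from intervention) = -157
  Q = 51 − 4·(-157) = 679

679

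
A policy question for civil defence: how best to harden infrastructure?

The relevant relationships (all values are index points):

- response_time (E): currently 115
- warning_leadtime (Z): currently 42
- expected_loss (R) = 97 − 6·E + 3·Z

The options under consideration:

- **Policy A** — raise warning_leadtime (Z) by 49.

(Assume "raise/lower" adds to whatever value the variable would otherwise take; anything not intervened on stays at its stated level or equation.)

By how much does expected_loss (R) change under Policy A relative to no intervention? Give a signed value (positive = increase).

Baseline:
  E = 115
  Z = 42
  R = 97 − 6·115 + 3·42 = -467
Policy A (Z + 49):
  E = 115
  Z = 42 + 49 = 91
  R = 97 − 6·115 + 3·91 = -320
Change in R: -320 − (-467) = 147

147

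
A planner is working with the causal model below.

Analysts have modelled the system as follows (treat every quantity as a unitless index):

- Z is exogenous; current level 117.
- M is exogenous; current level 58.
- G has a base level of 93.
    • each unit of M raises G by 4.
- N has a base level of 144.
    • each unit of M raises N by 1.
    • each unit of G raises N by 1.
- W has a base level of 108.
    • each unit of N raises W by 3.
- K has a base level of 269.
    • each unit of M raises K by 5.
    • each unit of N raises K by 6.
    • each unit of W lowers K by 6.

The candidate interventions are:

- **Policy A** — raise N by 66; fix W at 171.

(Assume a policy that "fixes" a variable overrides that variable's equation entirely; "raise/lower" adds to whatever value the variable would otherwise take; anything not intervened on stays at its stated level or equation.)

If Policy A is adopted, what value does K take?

3091

Policy A (N + 66, W := 171):
  M = 58
  G = 93 + 4·58 = 325
  N = 144 + 58 + 325 (+66 from intervention) = 593
  W = 171
  K = 269 + 5·58 + 6·593 − 6·171 = 3091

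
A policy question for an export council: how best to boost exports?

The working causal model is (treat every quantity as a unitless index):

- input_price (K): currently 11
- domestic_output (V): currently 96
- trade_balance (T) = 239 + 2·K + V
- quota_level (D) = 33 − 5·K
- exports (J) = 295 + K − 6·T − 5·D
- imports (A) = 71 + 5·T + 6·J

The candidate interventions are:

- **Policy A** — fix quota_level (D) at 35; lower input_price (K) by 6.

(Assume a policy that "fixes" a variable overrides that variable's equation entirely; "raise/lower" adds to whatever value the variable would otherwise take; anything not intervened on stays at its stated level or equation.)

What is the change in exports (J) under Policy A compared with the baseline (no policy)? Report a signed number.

-219

Baseline:
  K = 11
  V = 96
  T = 239 + 2·11 + 96 = 357
  D = 33 − 5·11 = -22
  J = 295 + 11 − 6·357 − 5·(-22) = -1726
Policy A (D := 35, K − 6):
  K = 11 − 6 = 5
  V = 96
  T = 239 + 2·5 + 96 = 345
  D = 35
  J = 295 + 5 − 6·345 − 5·35 = -1945
Change in J: -1945 − (-1726) = -219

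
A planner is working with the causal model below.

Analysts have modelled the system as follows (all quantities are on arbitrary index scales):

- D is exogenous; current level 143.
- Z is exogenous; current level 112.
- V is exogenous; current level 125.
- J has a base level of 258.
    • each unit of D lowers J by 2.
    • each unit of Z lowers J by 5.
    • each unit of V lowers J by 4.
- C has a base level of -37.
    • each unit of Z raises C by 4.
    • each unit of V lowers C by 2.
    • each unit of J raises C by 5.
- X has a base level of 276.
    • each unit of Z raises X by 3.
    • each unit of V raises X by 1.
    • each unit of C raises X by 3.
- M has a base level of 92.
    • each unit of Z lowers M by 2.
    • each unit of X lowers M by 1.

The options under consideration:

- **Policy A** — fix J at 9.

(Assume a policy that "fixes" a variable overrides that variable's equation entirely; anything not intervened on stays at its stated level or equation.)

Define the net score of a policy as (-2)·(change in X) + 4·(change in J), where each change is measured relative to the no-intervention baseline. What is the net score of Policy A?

Baseline:
  D = 143
  Z = 112
  V = 125
  J = 258 − 2·143 − 5·112 − 4·125 = -1088
  C = -37 + 4·112 − 2·125 + 5·(-1088) = -5279
  X = 276 + 3·112 + 125 + 3·(-5279) = -15100
Policy A (J := 9):
  D = 143
  Z = 112
  V = 125
  J = 9
  C = -37 + 4·112 − 2·125 + 5·9 = 206
  X = 276 + 3·112 + 125 + 3·206 = 1355
ΔX = 1355 − (-15100) = 16455; ΔJ = 9 − (-1088) = 1097
Score = (-2)·16455 + 4·1097 = -28522

-28522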